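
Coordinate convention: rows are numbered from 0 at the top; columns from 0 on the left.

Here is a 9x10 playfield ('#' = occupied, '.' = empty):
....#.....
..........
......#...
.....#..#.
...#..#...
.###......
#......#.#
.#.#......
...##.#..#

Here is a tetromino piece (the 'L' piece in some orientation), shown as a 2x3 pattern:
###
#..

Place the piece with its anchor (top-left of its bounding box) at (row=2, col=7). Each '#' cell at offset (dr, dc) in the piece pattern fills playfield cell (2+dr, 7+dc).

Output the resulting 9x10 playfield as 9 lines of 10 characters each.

Fill (2+0,7+0) = (2,7)
Fill (2+0,7+1) = (2,8)
Fill (2+0,7+2) = (2,9)
Fill (2+1,7+0) = (3,7)

Answer: ....#.....
..........
......####
.....#.##.
...#..#...
.###......
#......#.#
.#.#......
...##.#..#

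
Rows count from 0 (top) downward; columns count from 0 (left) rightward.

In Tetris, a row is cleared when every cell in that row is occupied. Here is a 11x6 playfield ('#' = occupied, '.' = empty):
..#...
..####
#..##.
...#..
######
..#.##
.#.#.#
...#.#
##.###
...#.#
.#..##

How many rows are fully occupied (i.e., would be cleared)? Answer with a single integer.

Answer: 1

Derivation:
Check each row:
  row 0: 5 empty cells -> not full
  row 1: 2 empty cells -> not full
  row 2: 3 empty cells -> not full
  row 3: 5 empty cells -> not full
  row 4: 0 empty cells -> FULL (clear)
  row 5: 3 empty cells -> not full
  row 6: 3 empty cells -> not full
  row 7: 4 empty cells -> not full
  row 8: 1 empty cell -> not full
  row 9: 4 empty cells -> not full
  row 10: 3 empty cells -> not full
Total rows cleared: 1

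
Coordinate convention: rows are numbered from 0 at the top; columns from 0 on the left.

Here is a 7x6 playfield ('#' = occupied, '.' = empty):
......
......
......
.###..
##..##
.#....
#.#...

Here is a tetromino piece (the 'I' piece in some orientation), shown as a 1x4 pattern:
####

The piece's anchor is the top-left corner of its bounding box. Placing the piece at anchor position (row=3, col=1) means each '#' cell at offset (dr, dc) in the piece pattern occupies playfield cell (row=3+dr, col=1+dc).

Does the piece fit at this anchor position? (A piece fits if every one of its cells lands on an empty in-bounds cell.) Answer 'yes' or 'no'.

Answer: no

Derivation:
Check each piece cell at anchor (3, 1):
  offset (0,0) -> (3,1): occupied ('#') -> FAIL
  offset (0,1) -> (3,2): occupied ('#') -> FAIL
  offset (0,2) -> (3,3): occupied ('#') -> FAIL
  offset (0,3) -> (3,4): empty -> OK
All cells valid: no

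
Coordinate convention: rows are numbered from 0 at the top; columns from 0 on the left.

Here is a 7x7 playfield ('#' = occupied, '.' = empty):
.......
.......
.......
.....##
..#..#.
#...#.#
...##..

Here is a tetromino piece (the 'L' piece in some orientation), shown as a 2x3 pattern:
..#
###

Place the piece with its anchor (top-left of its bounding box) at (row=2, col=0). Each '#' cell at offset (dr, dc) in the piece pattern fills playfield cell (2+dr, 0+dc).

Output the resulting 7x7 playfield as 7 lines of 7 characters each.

Answer: .......
.......
..#....
###..##
..#..#.
#...#.#
...##..

Derivation:
Fill (2+0,0+2) = (2,2)
Fill (2+1,0+0) = (3,0)
Fill (2+1,0+1) = (3,1)
Fill (2+1,0+2) = (3,2)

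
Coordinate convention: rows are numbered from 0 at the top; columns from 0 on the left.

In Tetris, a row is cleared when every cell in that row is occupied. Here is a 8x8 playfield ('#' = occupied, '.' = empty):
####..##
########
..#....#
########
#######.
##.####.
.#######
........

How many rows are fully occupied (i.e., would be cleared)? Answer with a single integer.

Answer: 2

Derivation:
Check each row:
  row 0: 2 empty cells -> not full
  row 1: 0 empty cells -> FULL (clear)
  row 2: 6 empty cells -> not full
  row 3: 0 empty cells -> FULL (clear)
  row 4: 1 empty cell -> not full
  row 5: 2 empty cells -> not full
  row 6: 1 empty cell -> not full
  row 7: 8 empty cells -> not full
Total rows cleared: 2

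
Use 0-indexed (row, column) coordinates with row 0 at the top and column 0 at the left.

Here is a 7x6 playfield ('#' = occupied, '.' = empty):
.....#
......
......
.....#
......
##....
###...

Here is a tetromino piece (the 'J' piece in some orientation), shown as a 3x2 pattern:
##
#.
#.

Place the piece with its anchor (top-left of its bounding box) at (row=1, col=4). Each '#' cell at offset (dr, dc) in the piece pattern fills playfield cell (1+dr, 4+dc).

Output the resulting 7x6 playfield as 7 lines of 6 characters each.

Answer: .....#
....##
....#.
....##
......
##....
###...

Derivation:
Fill (1+0,4+0) = (1,4)
Fill (1+0,4+1) = (1,5)
Fill (1+1,4+0) = (2,4)
Fill (1+2,4+0) = (3,4)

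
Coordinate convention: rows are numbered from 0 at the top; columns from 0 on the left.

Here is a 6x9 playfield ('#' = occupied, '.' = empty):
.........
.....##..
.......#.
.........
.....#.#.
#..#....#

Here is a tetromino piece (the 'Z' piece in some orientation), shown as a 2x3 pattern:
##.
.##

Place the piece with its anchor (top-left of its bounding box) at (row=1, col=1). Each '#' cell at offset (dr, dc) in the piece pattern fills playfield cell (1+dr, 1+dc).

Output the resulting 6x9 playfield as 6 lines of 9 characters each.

Fill (1+0,1+0) = (1,1)
Fill (1+0,1+1) = (1,2)
Fill (1+1,1+1) = (2,2)
Fill (1+1,1+2) = (2,3)

Answer: .........
.##..##..
..##...#.
.........
.....#.#.
#..#....#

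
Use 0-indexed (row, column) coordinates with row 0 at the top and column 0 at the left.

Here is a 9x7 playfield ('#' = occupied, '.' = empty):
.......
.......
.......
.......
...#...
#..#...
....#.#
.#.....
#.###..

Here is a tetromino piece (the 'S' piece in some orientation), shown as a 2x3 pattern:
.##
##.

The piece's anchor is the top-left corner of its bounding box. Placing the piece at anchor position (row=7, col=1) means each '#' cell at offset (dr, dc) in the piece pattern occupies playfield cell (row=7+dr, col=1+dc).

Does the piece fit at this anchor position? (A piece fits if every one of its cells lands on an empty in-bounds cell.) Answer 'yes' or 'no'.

Check each piece cell at anchor (7, 1):
  offset (0,1) -> (7,2): empty -> OK
  offset (0,2) -> (7,3): empty -> OK
  offset (1,0) -> (8,1): empty -> OK
  offset (1,1) -> (8,2): occupied ('#') -> FAIL
All cells valid: no

Answer: no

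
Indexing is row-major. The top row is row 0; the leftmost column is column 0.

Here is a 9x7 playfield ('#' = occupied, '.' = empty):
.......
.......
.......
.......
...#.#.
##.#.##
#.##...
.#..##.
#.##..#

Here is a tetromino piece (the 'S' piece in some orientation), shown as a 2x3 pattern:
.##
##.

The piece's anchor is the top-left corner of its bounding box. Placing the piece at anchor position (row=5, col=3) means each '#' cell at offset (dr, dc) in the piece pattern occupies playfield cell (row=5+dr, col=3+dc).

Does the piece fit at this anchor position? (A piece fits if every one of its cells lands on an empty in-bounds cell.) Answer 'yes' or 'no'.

Check each piece cell at anchor (5, 3):
  offset (0,1) -> (5,4): empty -> OK
  offset (0,2) -> (5,5): occupied ('#') -> FAIL
  offset (1,0) -> (6,3): occupied ('#') -> FAIL
  offset (1,1) -> (6,4): empty -> OK
All cells valid: no

Answer: no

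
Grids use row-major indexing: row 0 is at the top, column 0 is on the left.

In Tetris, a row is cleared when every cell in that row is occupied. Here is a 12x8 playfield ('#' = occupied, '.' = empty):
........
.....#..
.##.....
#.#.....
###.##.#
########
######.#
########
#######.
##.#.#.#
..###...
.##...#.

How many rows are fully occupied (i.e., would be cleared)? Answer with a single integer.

Answer: 2

Derivation:
Check each row:
  row 0: 8 empty cells -> not full
  row 1: 7 empty cells -> not full
  row 2: 6 empty cells -> not full
  row 3: 6 empty cells -> not full
  row 4: 2 empty cells -> not full
  row 5: 0 empty cells -> FULL (clear)
  row 6: 1 empty cell -> not full
  row 7: 0 empty cells -> FULL (clear)
  row 8: 1 empty cell -> not full
  row 9: 3 empty cells -> not full
  row 10: 5 empty cells -> not full
  row 11: 5 empty cells -> not full
Total rows cleared: 2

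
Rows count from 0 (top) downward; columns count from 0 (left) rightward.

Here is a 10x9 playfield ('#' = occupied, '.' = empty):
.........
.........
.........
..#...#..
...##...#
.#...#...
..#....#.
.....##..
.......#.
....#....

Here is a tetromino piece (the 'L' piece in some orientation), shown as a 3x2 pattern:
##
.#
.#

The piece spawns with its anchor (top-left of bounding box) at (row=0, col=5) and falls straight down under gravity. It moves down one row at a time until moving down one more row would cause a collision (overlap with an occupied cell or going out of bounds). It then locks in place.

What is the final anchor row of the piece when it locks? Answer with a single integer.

Answer: 0

Derivation:
Spawn at (row=0, col=5). Try each row:
  row 0: fits
  row 1: blocked -> lock at row 0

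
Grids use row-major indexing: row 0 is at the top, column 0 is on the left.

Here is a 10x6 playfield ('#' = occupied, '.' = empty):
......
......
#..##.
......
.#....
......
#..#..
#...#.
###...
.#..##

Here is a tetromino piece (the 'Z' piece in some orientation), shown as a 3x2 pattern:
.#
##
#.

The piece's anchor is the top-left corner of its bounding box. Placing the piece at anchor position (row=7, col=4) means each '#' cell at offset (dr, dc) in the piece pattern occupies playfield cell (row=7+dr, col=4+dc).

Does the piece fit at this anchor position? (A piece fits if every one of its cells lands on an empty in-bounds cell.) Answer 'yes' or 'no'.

Check each piece cell at anchor (7, 4):
  offset (0,1) -> (7,5): empty -> OK
  offset (1,0) -> (8,4): empty -> OK
  offset (1,1) -> (8,5): empty -> OK
  offset (2,0) -> (9,4): occupied ('#') -> FAIL
All cells valid: no

Answer: no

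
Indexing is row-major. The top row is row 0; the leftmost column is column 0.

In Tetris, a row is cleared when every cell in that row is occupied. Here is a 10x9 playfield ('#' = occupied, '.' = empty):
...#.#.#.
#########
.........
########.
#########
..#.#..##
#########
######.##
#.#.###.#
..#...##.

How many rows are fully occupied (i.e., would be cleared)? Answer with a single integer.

Check each row:
  row 0: 6 empty cells -> not full
  row 1: 0 empty cells -> FULL (clear)
  row 2: 9 empty cells -> not full
  row 3: 1 empty cell -> not full
  row 4: 0 empty cells -> FULL (clear)
  row 5: 5 empty cells -> not full
  row 6: 0 empty cells -> FULL (clear)
  row 7: 1 empty cell -> not full
  row 8: 3 empty cells -> not full
  row 9: 6 empty cells -> not full
Total rows cleared: 3

Answer: 3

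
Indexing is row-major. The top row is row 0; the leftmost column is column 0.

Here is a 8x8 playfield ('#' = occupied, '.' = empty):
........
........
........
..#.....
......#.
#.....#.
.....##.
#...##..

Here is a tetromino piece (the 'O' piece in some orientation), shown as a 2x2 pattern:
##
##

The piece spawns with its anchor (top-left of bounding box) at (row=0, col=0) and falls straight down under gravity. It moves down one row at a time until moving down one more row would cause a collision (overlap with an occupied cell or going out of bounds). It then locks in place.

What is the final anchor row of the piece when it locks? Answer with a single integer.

Answer: 3

Derivation:
Spawn at (row=0, col=0). Try each row:
  row 0: fits
  row 1: fits
  row 2: fits
  row 3: fits
  row 4: blocked -> lock at row 3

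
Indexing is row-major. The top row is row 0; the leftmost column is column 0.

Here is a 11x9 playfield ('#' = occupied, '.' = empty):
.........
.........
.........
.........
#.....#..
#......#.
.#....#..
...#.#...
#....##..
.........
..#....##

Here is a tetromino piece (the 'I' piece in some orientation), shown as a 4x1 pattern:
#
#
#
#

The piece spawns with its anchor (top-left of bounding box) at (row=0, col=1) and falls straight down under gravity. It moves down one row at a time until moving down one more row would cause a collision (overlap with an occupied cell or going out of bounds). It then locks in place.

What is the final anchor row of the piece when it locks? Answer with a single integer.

Answer: 2

Derivation:
Spawn at (row=0, col=1). Try each row:
  row 0: fits
  row 1: fits
  row 2: fits
  row 3: blocked -> lock at row 2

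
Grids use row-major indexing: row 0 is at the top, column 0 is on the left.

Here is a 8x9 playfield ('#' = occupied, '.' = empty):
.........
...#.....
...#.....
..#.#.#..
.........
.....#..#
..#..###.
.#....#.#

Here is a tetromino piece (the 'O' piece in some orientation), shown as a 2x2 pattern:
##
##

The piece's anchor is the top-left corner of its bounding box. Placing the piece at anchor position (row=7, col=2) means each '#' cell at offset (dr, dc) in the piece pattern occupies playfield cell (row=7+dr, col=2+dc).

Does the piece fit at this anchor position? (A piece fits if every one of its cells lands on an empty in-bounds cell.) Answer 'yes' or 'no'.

Answer: no

Derivation:
Check each piece cell at anchor (7, 2):
  offset (0,0) -> (7,2): empty -> OK
  offset (0,1) -> (7,3): empty -> OK
  offset (1,0) -> (8,2): out of bounds -> FAIL
  offset (1,1) -> (8,3): out of bounds -> FAIL
All cells valid: no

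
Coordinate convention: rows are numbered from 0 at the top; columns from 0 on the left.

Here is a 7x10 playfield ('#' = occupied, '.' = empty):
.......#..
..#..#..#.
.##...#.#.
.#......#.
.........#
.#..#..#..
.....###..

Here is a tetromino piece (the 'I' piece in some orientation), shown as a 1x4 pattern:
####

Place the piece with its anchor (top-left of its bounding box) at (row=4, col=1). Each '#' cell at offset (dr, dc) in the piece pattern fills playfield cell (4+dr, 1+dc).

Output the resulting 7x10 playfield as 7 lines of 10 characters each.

Fill (4+0,1+0) = (4,1)
Fill (4+0,1+1) = (4,2)
Fill (4+0,1+2) = (4,3)
Fill (4+0,1+3) = (4,4)

Answer: .......#..
..#..#..#.
.##...#.#.
.#......#.
.####....#
.#..#..#..
.....###..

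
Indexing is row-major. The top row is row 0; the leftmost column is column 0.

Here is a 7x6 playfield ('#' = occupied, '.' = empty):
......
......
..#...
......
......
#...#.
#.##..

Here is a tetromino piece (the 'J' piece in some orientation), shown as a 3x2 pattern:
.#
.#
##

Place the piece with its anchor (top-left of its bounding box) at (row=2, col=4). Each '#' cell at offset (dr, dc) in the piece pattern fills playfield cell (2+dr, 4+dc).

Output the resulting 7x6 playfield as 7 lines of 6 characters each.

Answer: ......
......
..#..#
.....#
....##
#...#.
#.##..

Derivation:
Fill (2+0,4+1) = (2,5)
Fill (2+1,4+1) = (3,5)
Fill (2+2,4+0) = (4,4)
Fill (2+2,4+1) = (4,5)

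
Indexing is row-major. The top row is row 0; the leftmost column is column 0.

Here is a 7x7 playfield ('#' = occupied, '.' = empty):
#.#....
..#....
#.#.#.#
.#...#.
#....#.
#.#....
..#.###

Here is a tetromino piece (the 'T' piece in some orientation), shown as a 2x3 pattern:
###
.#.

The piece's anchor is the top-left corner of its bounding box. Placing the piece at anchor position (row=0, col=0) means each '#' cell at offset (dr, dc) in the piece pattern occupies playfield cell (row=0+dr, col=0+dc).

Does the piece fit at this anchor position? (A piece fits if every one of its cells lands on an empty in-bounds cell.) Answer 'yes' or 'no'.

Answer: no

Derivation:
Check each piece cell at anchor (0, 0):
  offset (0,0) -> (0,0): occupied ('#') -> FAIL
  offset (0,1) -> (0,1): empty -> OK
  offset (0,2) -> (0,2): occupied ('#') -> FAIL
  offset (1,1) -> (1,1): empty -> OK
All cells valid: no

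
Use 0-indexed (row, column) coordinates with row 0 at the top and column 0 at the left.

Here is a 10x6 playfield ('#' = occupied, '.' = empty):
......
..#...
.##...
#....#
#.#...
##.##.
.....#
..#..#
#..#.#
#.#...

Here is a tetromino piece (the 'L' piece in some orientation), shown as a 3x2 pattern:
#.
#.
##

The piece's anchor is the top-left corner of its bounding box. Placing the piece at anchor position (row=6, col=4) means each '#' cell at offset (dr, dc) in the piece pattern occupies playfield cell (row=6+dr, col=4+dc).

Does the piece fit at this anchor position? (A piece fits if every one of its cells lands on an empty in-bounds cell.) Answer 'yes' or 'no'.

Check each piece cell at anchor (6, 4):
  offset (0,0) -> (6,4): empty -> OK
  offset (1,0) -> (7,4): empty -> OK
  offset (2,0) -> (8,4): empty -> OK
  offset (2,1) -> (8,5): occupied ('#') -> FAIL
All cells valid: no

Answer: no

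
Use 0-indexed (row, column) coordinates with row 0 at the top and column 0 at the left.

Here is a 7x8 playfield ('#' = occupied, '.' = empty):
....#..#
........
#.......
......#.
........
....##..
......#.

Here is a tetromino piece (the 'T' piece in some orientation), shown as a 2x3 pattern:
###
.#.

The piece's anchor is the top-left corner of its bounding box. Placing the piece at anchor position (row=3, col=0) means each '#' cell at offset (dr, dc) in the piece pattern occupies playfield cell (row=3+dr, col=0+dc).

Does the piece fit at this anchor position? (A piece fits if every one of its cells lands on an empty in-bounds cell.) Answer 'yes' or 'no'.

Check each piece cell at anchor (3, 0):
  offset (0,0) -> (3,0): empty -> OK
  offset (0,1) -> (3,1): empty -> OK
  offset (0,2) -> (3,2): empty -> OK
  offset (1,1) -> (4,1): empty -> OK
All cells valid: yes

Answer: yes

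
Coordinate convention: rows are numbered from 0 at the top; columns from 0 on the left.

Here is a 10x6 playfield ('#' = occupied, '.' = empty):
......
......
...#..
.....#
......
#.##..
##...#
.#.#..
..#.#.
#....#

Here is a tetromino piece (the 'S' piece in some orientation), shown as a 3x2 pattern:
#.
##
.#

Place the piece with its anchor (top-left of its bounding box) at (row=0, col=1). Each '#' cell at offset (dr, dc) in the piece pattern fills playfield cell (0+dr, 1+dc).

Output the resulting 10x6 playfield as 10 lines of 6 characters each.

Fill (0+0,1+0) = (0,1)
Fill (0+1,1+0) = (1,1)
Fill (0+1,1+1) = (1,2)
Fill (0+2,1+1) = (2,2)

Answer: .#....
.##...
..##..
.....#
......
#.##..
##...#
.#.#..
..#.#.
#....#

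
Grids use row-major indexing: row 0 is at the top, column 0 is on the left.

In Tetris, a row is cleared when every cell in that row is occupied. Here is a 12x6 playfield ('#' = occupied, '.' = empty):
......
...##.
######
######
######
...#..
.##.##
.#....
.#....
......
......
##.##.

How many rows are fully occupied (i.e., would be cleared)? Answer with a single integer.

Answer: 3

Derivation:
Check each row:
  row 0: 6 empty cells -> not full
  row 1: 4 empty cells -> not full
  row 2: 0 empty cells -> FULL (clear)
  row 3: 0 empty cells -> FULL (clear)
  row 4: 0 empty cells -> FULL (clear)
  row 5: 5 empty cells -> not full
  row 6: 2 empty cells -> not full
  row 7: 5 empty cells -> not full
  row 8: 5 empty cells -> not full
  row 9: 6 empty cells -> not full
  row 10: 6 empty cells -> not full
  row 11: 2 empty cells -> not full
Total rows cleared: 3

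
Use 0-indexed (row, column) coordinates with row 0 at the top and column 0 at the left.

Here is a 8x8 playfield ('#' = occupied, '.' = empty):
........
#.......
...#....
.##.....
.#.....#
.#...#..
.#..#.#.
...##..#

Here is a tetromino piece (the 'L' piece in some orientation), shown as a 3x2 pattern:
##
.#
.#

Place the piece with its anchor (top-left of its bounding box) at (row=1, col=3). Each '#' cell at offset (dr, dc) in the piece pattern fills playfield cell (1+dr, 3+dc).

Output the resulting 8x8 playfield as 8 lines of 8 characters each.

Answer: ........
#..##...
...##...
.##.#...
.#.....#
.#...#..
.#..#.#.
...##..#

Derivation:
Fill (1+0,3+0) = (1,3)
Fill (1+0,3+1) = (1,4)
Fill (1+1,3+1) = (2,4)
Fill (1+2,3+1) = (3,4)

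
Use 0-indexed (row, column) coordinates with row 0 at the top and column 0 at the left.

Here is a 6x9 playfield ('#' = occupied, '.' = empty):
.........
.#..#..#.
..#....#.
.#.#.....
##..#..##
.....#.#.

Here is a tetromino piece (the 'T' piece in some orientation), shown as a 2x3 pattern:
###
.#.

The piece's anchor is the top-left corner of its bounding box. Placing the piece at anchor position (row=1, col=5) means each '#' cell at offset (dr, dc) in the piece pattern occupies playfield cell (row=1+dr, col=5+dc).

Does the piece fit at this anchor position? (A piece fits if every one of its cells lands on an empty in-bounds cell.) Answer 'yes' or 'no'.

Answer: no

Derivation:
Check each piece cell at anchor (1, 5):
  offset (0,0) -> (1,5): empty -> OK
  offset (0,1) -> (1,6): empty -> OK
  offset (0,2) -> (1,7): occupied ('#') -> FAIL
  offset (1,1) -> (2,6): empty -> OK
All cells valid: no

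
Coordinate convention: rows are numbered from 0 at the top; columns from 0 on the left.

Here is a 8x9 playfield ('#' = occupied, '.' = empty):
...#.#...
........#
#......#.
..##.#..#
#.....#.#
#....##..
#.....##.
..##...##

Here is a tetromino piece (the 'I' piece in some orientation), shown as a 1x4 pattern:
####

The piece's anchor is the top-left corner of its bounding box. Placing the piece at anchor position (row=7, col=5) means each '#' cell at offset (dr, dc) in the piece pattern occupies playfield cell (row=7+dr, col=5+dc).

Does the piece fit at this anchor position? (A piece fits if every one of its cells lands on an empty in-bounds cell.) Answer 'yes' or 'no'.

Answer: no

Derivation:
Check each piece cell at anchor (7, 5):
  offset (0,0) -> (7,5): empty -> OK
  offset (0,1) -> (7,6): empty -> OK
  offset (0,2) -> (7,7): occupied ('#') -> FAIL
  offset (0,3) -> (7,8): occupied ('#') -> FAIL
All cells valid: no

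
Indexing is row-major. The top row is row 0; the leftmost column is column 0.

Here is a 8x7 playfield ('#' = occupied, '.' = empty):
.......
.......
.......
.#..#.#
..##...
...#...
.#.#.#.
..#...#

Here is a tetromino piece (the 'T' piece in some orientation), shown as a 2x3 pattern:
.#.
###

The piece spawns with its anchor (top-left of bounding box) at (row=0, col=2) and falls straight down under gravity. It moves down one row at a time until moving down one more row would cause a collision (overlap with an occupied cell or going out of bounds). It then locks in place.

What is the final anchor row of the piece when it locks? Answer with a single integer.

Spawn at (row=0, col=2). Try each row:
  row 0: fits
  row 1: fits
  row 2: blocked -> lock at row 1

Answer: 1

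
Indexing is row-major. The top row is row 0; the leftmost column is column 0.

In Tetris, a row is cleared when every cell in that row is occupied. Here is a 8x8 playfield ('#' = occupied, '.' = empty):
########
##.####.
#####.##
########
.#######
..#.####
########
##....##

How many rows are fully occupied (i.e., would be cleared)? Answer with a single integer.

Answer: 3

Derivation:
Check each row:
  row 0: 0 empty cells -> FULL (clear)
  row 1: 2 empty cells -> not full
  row 2: 1 empty cell -> not full
  row 3: 0 empty cells -> FULL (clear)
  row 4: 1 empty cell -> not full
  row 5: 3 empty cells -> not full
  row 6: 0 empty cells -> FULL (clear)
  row 7: 4 empty cells -> not full
Total rows cleared: 3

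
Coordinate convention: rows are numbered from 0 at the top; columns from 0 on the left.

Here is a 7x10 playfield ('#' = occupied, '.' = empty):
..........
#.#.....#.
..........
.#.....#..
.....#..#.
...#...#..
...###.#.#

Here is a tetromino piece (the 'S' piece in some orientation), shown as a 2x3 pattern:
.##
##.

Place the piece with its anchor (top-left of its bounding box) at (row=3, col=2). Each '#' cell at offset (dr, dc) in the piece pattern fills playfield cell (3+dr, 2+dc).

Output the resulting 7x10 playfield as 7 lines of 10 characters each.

Fill (3+0,2+1) = (3,3)
Fill (3+0,2+2) = (3,4)
Fill (3+1,2+0) = (4,2)
Fill (3+1,2+1) = (4,3)

Answer: ..........
#.#.....#.
..........
.#.##..#..
..##.#..#.
...#...#..
...###.#.#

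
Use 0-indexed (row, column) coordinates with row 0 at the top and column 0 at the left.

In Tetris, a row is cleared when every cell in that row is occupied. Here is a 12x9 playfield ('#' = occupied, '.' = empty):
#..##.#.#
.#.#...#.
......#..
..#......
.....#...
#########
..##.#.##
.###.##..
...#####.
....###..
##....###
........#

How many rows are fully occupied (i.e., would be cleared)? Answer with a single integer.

Answer: 1

Derivation:
Check each row:
  row 0: 4 empty cells -> not full
  row 1: 6 empty cells -> not full
  row 2: 8 empty cells -> not full
  row 3: 8 empty cells -> not full
  row 4: 8 empty cells -> not full
  row 5: 0 empty cells -> FULL (clear)
  row 6: 4 empty cells -> not full
  row 7: 4 empty cells -> not full
  row 8: 4 empty cells -> not full
  row 9: 6 empty cells -> not full
  row 10: 4 empty cells -> not full
  row 11: 8 empty cells -> not full
Total rows cleared: 1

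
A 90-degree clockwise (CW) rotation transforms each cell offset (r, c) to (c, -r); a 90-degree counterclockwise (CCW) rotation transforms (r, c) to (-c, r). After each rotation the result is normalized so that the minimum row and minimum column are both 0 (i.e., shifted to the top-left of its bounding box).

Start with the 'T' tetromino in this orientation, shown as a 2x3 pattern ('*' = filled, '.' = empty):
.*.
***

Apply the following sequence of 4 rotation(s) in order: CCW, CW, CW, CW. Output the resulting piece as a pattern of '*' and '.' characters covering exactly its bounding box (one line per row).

Answer: ***
.*.

Derivation:
Start:
.*.
***
After rotation 1 (CCW):
.*
**
.*
After rotation 2 (CW):
.*.
***
After rotation 3 (CW):
*.
**
*.
After rotation 4 (CW):
***
.*.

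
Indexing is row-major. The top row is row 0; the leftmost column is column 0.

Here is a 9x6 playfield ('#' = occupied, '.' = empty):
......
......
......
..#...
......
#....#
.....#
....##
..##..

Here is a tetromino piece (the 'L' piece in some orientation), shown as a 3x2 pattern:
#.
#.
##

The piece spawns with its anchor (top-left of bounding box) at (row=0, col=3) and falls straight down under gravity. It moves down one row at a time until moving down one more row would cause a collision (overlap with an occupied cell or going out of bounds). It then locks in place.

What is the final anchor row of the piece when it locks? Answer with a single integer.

Answer: 4

Derivation:
Spawn at (row=0, col=3). Try each row:
  row 0: fits
  row 1: fits
  row 2: fits
  row 3: fits
  row 4: fits
  row 5: blocked -> lock at row 4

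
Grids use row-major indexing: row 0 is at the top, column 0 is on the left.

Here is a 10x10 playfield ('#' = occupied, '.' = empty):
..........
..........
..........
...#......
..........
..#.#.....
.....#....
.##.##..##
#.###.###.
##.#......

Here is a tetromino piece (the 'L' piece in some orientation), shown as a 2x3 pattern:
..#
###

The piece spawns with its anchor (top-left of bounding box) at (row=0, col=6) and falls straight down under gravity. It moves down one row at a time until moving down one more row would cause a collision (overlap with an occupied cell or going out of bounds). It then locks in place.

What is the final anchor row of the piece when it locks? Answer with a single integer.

Answer: 5

Derivation:
Spawn at (row=0, col=6). Try each row:
  row 0: fits
  row 1: fits
  row 2: fits
  row 3: fits
  row 4: fits
  row 5: fits
  row 6: blocked -> lock at row 5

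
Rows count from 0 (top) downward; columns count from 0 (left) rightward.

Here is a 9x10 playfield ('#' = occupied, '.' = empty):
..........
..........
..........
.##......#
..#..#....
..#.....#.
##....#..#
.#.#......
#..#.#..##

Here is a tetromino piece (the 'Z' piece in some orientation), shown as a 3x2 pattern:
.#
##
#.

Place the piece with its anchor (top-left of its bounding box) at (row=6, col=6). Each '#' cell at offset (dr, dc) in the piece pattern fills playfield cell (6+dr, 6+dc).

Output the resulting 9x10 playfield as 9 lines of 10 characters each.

Fill (6+0,6+1) = (6,7)
Fill (6+1,6+0) = (7,6)
Fill (6+1,6+1) = (7,7)
Fill (6+2,6+0) = (8,6)

Answer: ..........
..........
..........
.##......#
..#..#....
..#.....#.
##....##.#
.#.#..##..
#..#.##.##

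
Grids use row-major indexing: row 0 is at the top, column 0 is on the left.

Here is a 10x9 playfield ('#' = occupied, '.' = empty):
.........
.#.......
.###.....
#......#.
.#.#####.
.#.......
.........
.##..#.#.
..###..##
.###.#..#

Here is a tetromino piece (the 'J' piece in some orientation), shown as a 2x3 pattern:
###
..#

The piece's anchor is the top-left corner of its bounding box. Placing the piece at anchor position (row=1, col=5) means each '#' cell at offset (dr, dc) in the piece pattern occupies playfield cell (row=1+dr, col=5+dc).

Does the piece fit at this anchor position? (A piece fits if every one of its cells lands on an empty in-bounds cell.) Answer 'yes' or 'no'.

Check each piece cell at anchor (1, 5):
  offset (0,0) -> (1,5): empty -> OK
  offset (0,1) -> (1,6): empty -> OK
  offset (0,2) -> (1,7): empty -> OK
  offset (1,2) -> (2,7): empty -> OK
All cells valid: yes

Answer: yes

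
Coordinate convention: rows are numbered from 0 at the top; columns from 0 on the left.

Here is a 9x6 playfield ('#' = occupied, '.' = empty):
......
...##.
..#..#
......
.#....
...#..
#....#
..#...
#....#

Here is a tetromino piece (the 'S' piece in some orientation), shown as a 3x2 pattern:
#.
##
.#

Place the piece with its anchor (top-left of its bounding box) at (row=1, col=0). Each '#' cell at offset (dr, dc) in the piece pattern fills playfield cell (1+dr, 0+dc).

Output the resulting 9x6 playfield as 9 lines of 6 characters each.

Fill (1+0,0+0) = (1,0)
Fill (1+1,0+0) = (2,0)
Fill (1+1,0+1) = (2,1)
Fill (1+2,0+1) = (3,1)

Answer: ......
#..##.
###..#
.#....
.#....
...#..
#....#
..#...
#....#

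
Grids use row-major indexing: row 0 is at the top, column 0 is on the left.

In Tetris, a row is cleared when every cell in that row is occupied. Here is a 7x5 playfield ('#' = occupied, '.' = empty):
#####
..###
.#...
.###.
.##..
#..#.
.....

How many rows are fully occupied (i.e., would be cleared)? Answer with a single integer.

Check each row:
  row 0: 0 empty cells -> FULL (clear)
  row 1: 2 empty cells -> not full
  row 2: 4 empty cells -> not full
  row 3: 2 empty cells -> not full
  row 4: 3 empty cells -> not full
  row 5: 3 empty cells -> not full
  row 6: 5 empty cells -> not full
Total rows cleared: 1

Answer: 1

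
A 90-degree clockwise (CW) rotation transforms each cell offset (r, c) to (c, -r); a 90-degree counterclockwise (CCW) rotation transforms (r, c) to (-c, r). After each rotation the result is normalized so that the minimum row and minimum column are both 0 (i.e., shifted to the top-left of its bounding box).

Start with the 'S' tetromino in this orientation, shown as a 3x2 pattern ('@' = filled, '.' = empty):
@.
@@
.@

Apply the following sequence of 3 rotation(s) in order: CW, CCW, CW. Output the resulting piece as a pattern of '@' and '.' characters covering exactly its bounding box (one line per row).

Start:
@.
@@
.@
After rotation 1 (CW):
.@@
@@.
After rotation 2 (CCW):
@.
@@
.@
After rotation 3 (CW):
.@@
@@.

Answer: .@@
@@.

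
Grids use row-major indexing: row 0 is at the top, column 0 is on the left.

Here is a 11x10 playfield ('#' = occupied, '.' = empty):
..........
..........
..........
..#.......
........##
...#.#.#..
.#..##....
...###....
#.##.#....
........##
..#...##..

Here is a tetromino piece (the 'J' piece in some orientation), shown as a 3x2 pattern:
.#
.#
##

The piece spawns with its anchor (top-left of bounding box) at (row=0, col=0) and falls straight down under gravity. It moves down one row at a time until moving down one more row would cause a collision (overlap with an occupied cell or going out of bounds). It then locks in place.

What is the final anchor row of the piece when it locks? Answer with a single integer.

Answer: 3

Derivation:
Spawn at (row=0, col=0). Try each row:
  row 0: fits
  row 1: fits
  row 2: fits
  row 3: fits
  row 4: blocked -> lock at row 3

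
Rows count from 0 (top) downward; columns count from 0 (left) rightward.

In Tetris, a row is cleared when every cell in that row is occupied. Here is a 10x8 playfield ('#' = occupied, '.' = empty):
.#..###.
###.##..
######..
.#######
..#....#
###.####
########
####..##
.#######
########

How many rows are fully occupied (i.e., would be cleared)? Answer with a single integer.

Check each row:
  row 0: 4 empty cells -> not full
  row 1: 3 empty cells -> not full
  row 2: 2 empty cells -> not full
  row 3: 1 empty cell -> not full
  row 4: 6 empty cells -> not full
  row 5: 1 empty cell -> not full
  row 6: 0 empty cells -> FULL (clear)
  row 7: 2 empty cells -> not full
  row 8: 1 empty cell -> not full
  row 9: 0 empty cells -> FULL (clear)
Total rows cleared: 2

Answer: 2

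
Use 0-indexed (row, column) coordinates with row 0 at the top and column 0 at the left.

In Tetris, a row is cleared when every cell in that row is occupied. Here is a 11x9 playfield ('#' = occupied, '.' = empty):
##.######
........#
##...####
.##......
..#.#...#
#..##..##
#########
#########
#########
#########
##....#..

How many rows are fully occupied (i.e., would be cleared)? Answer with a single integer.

Answer: 4

Derivation:
Check each row:
  row 0: 1 empty cell -> not full
  row 1: 8 empty cells -> not full
  row 2: 3 empty cells -> not full
  row 3: 7 empty cells -> not full
  row 4: 6 empty cells -> not full
  row 5: 4 empty cells -> not full
  row 6: 0 empty cells -> FULL (clear)
  row 7: 0 empty cells -> FULL (clear)
  row 8: 0 empty cells -> FULL (clear)
  row 9: 0 empty cells -> FULL (clear)
  row 10: 6 empty cells -> not full
Total rows cleared: 4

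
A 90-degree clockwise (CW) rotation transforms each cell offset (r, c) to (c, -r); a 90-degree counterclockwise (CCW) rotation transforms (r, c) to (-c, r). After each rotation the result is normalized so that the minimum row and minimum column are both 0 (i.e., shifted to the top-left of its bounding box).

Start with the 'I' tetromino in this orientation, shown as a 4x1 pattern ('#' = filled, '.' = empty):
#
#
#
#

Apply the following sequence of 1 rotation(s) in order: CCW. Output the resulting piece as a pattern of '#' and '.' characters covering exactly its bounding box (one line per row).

Answer: ####

Derivation:
Start:
#
#
#
#
After rotation 1 (CCW):
####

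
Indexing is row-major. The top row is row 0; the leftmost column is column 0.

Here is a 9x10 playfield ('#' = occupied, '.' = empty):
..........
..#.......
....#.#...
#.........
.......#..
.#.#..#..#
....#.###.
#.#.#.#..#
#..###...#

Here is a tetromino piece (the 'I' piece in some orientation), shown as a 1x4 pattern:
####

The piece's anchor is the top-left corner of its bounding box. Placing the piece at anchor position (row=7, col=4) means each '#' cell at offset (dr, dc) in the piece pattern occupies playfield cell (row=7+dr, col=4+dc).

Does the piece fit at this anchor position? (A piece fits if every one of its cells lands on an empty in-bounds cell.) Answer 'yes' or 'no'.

Check each piece cell at anchor (7, 4):
  offset (0,0) -> (7,4): occupied ('#') -> FAIL
  offset (0,1) -> (7,5): empty -> OK
  offset (0,2) -> (7,6): occupied ('#') -> FAIL
  offset (0,3) -> (7,7): empty -> OK
All cells valid: no

Answer: no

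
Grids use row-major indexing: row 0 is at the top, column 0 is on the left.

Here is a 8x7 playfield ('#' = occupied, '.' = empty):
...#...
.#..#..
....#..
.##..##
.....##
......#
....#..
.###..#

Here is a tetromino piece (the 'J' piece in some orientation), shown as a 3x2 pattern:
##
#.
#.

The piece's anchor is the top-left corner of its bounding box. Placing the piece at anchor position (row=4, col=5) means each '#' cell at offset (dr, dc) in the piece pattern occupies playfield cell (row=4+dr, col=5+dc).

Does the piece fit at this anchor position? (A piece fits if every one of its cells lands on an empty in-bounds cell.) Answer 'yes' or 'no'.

Answer: no

Derivation:
Check each piece cell at anchor (4, 5):
  offset (0,0) -> (4,5): occupied ('#') -> FAIL
  offset (0,1) -> (4,6): occupied ('#') -> FAIL
  offset (1,0) -> (5,5): empty -> OK
  offset (2,0) -> (6,5): empty -> OK
All cells valid: no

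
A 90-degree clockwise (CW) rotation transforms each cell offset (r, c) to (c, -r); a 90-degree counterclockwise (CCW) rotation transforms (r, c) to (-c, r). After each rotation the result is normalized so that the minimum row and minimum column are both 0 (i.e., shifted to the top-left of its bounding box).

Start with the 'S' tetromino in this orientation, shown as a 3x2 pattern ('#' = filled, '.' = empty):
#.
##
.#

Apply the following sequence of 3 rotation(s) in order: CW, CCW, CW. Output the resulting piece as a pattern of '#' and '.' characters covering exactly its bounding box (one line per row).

Start:
#.
##
.#
After rotation 1 (CW):
.##
##.
After rotation 2 (CCW):
#.
##
.#
After rotation 3 (CW):
.##
##.

Answer: .##
##.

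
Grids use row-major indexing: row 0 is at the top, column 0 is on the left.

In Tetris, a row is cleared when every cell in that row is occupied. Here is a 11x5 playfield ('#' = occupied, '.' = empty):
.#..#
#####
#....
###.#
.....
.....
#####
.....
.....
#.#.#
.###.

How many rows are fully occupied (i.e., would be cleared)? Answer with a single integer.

Answer: 2

Derivation:
Check each row:
  row 0: 3 empty cells -> not full
  row 1: 0 empty cells -> FULL (clear)
  row 2: 4 empty cells -> not full
  row 3: 1 empty cell -> not full
  row 4: 5 empty cells -> not full
  row 5: 5 empty cells -> not full
  row 6: 0 empty cells -> FULL (clear)
  row 7: 5 empty cells -> not full
  row 8: 5 empty cells -> not full
  row 9: 2 empty cells -> not full
  row 10: 2 empty cells -> not full
Total rows cleared: 2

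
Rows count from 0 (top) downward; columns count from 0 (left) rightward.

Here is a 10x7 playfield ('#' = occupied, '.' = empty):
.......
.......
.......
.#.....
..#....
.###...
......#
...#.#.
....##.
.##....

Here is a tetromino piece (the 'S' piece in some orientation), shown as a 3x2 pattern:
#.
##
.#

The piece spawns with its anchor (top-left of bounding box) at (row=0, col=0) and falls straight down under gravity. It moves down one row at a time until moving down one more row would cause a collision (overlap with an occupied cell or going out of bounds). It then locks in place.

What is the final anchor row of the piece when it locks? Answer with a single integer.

Answer: 0

Derivation:
Spawn at (row=0, col=0). Try each row:
  row 0: fits
  row 1: blocked -> lock at row 0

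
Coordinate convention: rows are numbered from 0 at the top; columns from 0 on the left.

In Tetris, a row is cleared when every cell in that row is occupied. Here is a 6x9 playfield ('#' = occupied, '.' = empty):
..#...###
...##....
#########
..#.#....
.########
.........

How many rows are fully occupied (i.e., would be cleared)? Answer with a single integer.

Check each row:
  row 0: 5 empty cells -> not full
  row 1: 7 empty cells -> not full
  row 2: 0 empty cells -> FULL (clear)
  row 3: 7 empty cells -> not full
  row 4: 1 empty cell -> not full
  row 5: 9 empty cells -> not full
Total rows cleared: 1

Answer: 1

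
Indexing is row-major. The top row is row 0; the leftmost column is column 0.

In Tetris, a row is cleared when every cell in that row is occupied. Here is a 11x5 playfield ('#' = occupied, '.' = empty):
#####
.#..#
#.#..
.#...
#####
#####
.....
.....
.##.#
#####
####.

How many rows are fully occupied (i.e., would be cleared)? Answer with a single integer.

Answer: 4

Derivation:
Check each row:
  row 0: 0 empty cells -> FULL (clear)
  row 1: 3 empty cells -> not full
  row 2: 3 empty cells -> not full
  row 3: 4 empty cells -> not full
  row 4: 0 empty cells -> FULL (clear)
  row 5: 0 empty cells -> FULL (clear)
  row 6: 5 empty cells -> not full
  row 7: 5 empty cells -> not full
  row 8: 2 empty cells -> not full
  row 9: 0 empty cells -> FULL (clear)
  row 10: 1 empty cell -> not full
Total rows cleared: 4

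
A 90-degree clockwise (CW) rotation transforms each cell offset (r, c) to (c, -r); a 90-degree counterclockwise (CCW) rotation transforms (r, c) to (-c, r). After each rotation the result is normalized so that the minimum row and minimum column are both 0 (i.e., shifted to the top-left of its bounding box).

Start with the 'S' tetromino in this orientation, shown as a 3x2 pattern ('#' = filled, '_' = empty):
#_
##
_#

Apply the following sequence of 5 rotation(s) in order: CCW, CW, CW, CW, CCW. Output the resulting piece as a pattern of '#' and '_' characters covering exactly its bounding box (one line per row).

Start:
#_
##
_#
After rotation 1 (CCW):
_##
##_
After rotation 2 (CW):
#_
##
_#
After rotation 3 (CW):
_##
##_
After rotation 4 (CW):
#_
##
_#
After rotation 5 (CCW):
_##
##_

Answer: _##
##_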